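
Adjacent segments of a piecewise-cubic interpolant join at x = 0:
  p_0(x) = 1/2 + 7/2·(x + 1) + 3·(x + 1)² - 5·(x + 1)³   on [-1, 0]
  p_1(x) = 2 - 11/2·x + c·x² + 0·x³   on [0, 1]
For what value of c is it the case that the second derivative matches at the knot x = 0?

p_0''(x) = 6 - 30·(x + 1), so p_0''(0) = -24. On the right, p_1''(0) = 2c, so c = -12.

-12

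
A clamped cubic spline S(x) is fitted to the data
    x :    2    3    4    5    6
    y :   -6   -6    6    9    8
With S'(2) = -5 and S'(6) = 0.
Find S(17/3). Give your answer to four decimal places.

Let m_i = S''(x_i). Step sizes h_i = 1, 1, 1, 1; slopes of the chords Δ_i = (y_(i+1) - y_i)/h_i = 0, 12, 3, -1.
  1·m_0 + 4·m_1 + 1·m_2 = 6(Δ_1 - Δ_0) = 72
  1·m_1 + 4·m_2 + 1·m_3 = 6(Δ_2 - Δ_1) = -54
  1·m_2 + 4·m_3 + 1·m_4 = 6(Δ_3 - Δ_2) = -24
Clamped end conditions give two more equations: 2h_0·m_0 + h_0·m_1 = 6(Δ_0 - S'(2)) = 30 and h_3·m_3 + 2h_3·m_4 = 6(S'(6) - Δ_3) = 6.
Forward elimination and back-substitution give m_0 = 17/4, m_1 = 43/2, m_2 = -73/4, m_3 = -5/2, m_4 = 17/4.
On [5, 6], S(x) = 9 - 7/8·(x - 5) - 5/4·(x - 5)² + 9/8·(x - 5)³.
With (x - 5) = 2/3: S(17/3) = 295/36.

8.1944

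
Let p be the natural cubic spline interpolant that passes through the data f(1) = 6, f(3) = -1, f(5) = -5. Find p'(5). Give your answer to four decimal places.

-1.6250

Let m_i = p''(x_i). Step sizes h_i = 2, 2; slopes of the chords Δ_i = (y_(i+1) - y_i)/h_i = -7/2, -2.
  2·m_0 + 8·m_1 + 2·m_2 = 6(Δ_1 - Δ_0) = 9
Natural end conditions: m_0 = m_2 = 0.
Solving the tridiagonal system: m_0 = 0, m_1 = 9/8, m_2 = 0.
On [3, 5], p'(t) = b_1 + 2c_1·(t - 3) + 3d_1·(t - 3)² with b_1 = Δ_1 - h_1(2m_1 + m_2)/6 = -11/4, c_1 = m_1/2 = 9/16, d_1 = (m_2 - m_1)/(6h_1) = -3/32. So p'(5) = -13/8.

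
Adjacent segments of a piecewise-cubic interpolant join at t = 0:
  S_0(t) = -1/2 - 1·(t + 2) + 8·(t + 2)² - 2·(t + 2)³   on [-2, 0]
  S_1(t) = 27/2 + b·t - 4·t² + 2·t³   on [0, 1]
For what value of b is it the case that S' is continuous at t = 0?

S_0'(t) = -1 + 16·(t + 2) - 6·(t + 2)², so S_0'(0) = 7. On the right, S_1'(0) = b, so b = 7.

7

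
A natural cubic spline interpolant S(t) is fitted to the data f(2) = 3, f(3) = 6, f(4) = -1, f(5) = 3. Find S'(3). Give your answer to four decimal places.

-3.8000

Let σ_i = S''(x_i). Step sizes h_i = 1, 1, 1; slopes of the chords Δ_i = (y_(i+1) - y_i)/h_i = 3, -7, 4.
  1·σ_0 + 4·σ_1 + 1·σ_2 = 6(Δ_1 - Δ_0) = -60
  1·σ_1 + 4·σ_2 + 1·σ_3 = 6(Δ_2 - Δ_1) = 66
Natural end conditions: σ_0 = σ_3 = 0.
Forward elimination and back-substitution give σ_0 = 0, σ_1 = -102/5, σ_2 = 108/5, σ_3 = 0.
On [3, 4], S'(t) = b_1 + 2c_1·(t - 3) + 3d_1·(t - 3)² with b_1 = Δ_1 - h_1(2σ_1 + σ_2)/6 = -19/5, c_1 = σ_1/2 = -51/5, d_1 = (σ_2 - σ_1)/(6h_1) = 7. So S'(3) = -19/5.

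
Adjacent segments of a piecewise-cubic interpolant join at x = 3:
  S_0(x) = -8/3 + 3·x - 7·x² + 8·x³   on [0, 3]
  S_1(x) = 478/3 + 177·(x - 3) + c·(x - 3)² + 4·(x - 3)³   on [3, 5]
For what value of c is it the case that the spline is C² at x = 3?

S_0''(x) = -14 + 48·x, so S_0''(3) = 130. On the right, S_1''(3) = 2c, so c = 65.

65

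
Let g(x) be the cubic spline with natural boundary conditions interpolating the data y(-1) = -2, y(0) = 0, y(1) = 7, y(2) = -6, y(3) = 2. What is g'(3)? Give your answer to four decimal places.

15.1429

With M_i denoting the second derivative at x_i, h_i = 1, 1, 1, 1, and Δ_i = (y_(i+1) − y_i)/h_i = 2, 7, -13, 8:
  1·M_0 + 4·M_1 + 1·M_2 = 6(Δ_1 - Δ_0) = 30
  1·M_1 + 4·M_2 + 1·M_3 = 6(Δ_2 - Δ_1) = -120
  1·M_2 + 4·M_3 + 1·M_4 = 6(Δ_3 - Δ_2) = 126
Natural end conditions: M_0 = M_4 = 0.
Solving: M_0 = 0, M_1 = 132/7, M_2 = -318/7, M_3 = 300/7, M_4 = 0.
On [2, 3], g'(x) = b_3 + 2c_3·(x - 2) + 3d_3·(x - 2)² with b_3 = Δ_3 - h_3(2M_3 + M_4)/6 = -44/7, c_3 = M_3/2 = 150/7, d_3 = (M_4 - M_3)/(6h_3) = -50/7. So g'(3) = 106/7.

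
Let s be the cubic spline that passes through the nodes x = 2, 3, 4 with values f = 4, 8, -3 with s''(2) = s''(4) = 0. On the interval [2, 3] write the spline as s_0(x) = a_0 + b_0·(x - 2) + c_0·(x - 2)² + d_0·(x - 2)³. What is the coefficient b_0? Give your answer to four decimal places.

7.7500

Write M_i for s''(x_i). With h_i = 1, 1 and divided differences Δ_i = 4, -11, the continuity of s' gives the tridiagonal system
  1·M_0 + 4·M_1 + 1·M_2 = 6(Δ_1 - Δ_0) = -90
Natural end conditions: M_0 = M_2 = 0.
Forward elimination and back-substitution give M_0 = 0, M_1 = -45/2, M_2 = 0.
On [2, 3], with s_0(x) = a_0 + b_0·(x - 2) + c_0·(x - 2)² + d_0·(x - 2)³: c_0 = M_0/2 = 0, d_0 = (M_1 - M_0)/(6h_0) = -15/4, b_0 = Δ_0 - h_0(2M_0 + M_1)/6 = 31/4.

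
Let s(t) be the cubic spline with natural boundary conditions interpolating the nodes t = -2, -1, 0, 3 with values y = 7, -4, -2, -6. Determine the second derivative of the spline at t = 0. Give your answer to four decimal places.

-5.0968

Put σ_i = s'' at the i-th knot. Here h = (1, 1, 3) and Δ = (-11, 2, -4/3), so the interior equations h_(i-1)·σ_(i-1) + 2(h_(i-1)+h_i)·σ_i + h_i·σ_(i+1) = 6(Δ_i − Δ_(i-1)) read
  1·σ_0 + 4·σ_1 + 1·σ_2 = 6(Δ_1 - Δ_0) = 78
  1·σ_1 + 8·σ_2 + 3·σ_3 = 6(Δ_2 - Δ_1) = -20
Natural end conditions: σ_0 = σ_3 = 0.
Solving: σ_0 = 0, σ_1 = 644/31, σ_2 = -158/31, σ_3 = 0.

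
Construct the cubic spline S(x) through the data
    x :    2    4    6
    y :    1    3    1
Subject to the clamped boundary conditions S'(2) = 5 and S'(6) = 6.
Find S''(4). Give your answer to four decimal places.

With M_i denoting the second derivative at x_i, h_i = 2, 2, and Δ_i = (y_(i+1) − y_i)/h_i = 1, -1:
  2·M_0 + 8·M_1 + 2·M_2 = 6(Δ_1 - Δ_0) = -12
Clamped end conditions give two more equations: 2h_0·M_0 + h_0·M_1 = 6(Δ_0 - S'(2)) = -24 and h_1·M_1 + 2h_1·M_2 = 6(S'(6) - Δ_1) = 42.
Solving: M_0 = -17/4, M_1 = -7/2, M_2 = 49/4.

-3.5000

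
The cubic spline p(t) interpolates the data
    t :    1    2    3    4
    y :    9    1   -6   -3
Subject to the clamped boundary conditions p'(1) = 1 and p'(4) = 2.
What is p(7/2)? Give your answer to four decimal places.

With m_i denoting the second derivative at x_i, h_i = 1, 1, 1, and Δ_i = (y_(i+1) − y_i)/h_i = -8, -7, 3:
  1·m_0 + 4·m_1 + 1·m_2 = 6(Δ_1 - Δ_0) = 6
  1·m_1 + 4·m_2 + 1·m_3 = 6(Δ_2 - Δ_1) = 60
Clamped end conditions give two more equations: 2h_0·m_0 + h_0·m_1 = 6(Δ_0 - p'(1)) = -54 and h_2·m_2 + 2h_2·m_3 = 6(p'(4) - Δ_2) = -6.
Hence m_0 = -88/3, m_1 = 14/3, m_2 = 50/3, m_3 = -34/3.
On [3, 4], p(t) = -6 - 2/3·(t - 3) + 25/3·(t - 3)² - 14/3·(t - 3)³.
With (t - 3) = 1/2: p(7/2) = -29/6.

-4.8333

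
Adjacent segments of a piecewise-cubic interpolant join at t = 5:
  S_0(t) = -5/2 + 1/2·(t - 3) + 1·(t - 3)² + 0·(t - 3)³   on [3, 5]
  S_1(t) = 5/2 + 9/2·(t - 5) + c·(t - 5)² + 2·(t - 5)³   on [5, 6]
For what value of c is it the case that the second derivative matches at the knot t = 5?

S_0''(t) = 2 + 0·(t - 3), so S_0''(5) = 2. On the right, S_1''(5) = 2c, so c = 1.

1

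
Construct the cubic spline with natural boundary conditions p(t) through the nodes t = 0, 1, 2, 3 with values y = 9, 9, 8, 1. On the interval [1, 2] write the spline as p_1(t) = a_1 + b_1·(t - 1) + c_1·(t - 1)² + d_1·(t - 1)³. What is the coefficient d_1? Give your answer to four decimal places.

-1.6667

Put M_i = p'' at the i-th knot. Here h = (1, 1, 1) and Δ = (0, -1, -7), so the interior equations h_(i-1)·M_(i-1) + 2(h_(i-1)+h_i)·M_i + h_i·M_(i+1) = 6(Δ_i − Δ_(i-1)) read
  1·M_0 + 4·M_1 + 1·M_2 = 6(Δ_1 - Δ_0) = -6
  1·M_1 + 4·M_2 + 1·M_3 = 6(Δ_2 - Δ_1) = -36
Natural end conditions: M_0 = M_3 = 0.
Solving: M_0 = 0, M_1 = 4/5, M_2 = -46/5, M_3 = 0.
On [1, 2], with p_1(t) = a_1 + b_1·(t - 1) + c_1·(t - 1)² + d_1·(t - 1)³: c_1 = M_1/2 = 2/5, d_1 = (M_2 - M_1)/(6h_1) = -5/3, b_1 = Δ_1 - h_1(2M_1 + M_2)/6 = 4/15.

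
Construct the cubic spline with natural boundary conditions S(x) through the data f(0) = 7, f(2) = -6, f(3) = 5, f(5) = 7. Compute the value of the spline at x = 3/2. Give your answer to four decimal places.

-7.0625

With M_i denoting the second derivative at x_i, h_i = 2, 1, 2, and Δ_i = (y_(i+1) − y_i)/h_i = -13/2, 11, 1:
  2·M_0 + 6·M_1 + 1·M_2 = 6(Δ_1 - Δ_0) = 105
  1·M_1 + 6·M_2 + 2·M_3 = 6(Δ_2 - Δ_1) = -60
Natural end conditions: M_0 = M_3 = 0.
Solving the tridiagonal system: M_0 = 0, M_1 = 138/7, M_2 = -93/7, M_3 = 0.
On [0, 2], S(x) = 7 - 183/14·x + 0·x² + 23/14·x³.
With x = 3/2: S(3/2) = -113/16.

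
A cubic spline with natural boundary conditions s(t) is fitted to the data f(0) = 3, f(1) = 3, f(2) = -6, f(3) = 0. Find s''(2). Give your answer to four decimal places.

27.6000

Let M_i = s''(x_i). Step sizes h_i = 1, 1, 1; slopes of the chords Δ_i = (y_(i+1) - y_i)/h_i = 0, -9, 6.
  1·M_0 + 4·M_1 + 1·M_2 = 6(Δ_1 - Δ_0) = -54
  1·M_1 + 4·M_2 + 1·M_3 = 6(Δ_2 - Δ_1) = 90
Natural end conditions: M_0 = M_3 = 0.
Forward elimination and back-substitution give M_0 = 0, M_1 = -102/5, M_2 = 138/5, M_3 = 0.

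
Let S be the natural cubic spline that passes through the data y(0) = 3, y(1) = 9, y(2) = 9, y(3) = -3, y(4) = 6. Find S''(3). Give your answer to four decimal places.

Put M_i = S'' at the i-th knot. Here h = (1, 1, 1, 1) and Δ = (6, 0, -12, 9), so the interior equations h_(i-1)·M_(i-1) + 2(h_(i-1)+h_i)·M_i + h_i·M_(i+1) = 6(Δ_i − Δ_(i-1)) read
  1·M_0 + 4·M_1 + 1·M_2 = 6(Δ_1 - Δ_0) = -36
  1·M_1 + 4·M_2 + 1·M_3 = 6(Δ_2 - Δ_1) = -72
  1·M_2 + 4·M_3 + 1·M_4 = 6(Δ_3 - Δ_2) = 126
Natural end conditions: M_0 = M_4 = 0.
Hence M_0 = 0, M_1 = -9/4, M_2 = -27, M_3 = 153/4, M_4 = 0.

38.2500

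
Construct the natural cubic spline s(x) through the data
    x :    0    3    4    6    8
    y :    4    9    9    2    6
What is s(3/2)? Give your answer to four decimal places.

6.8368

Let M_i = s''(x_i). Step sizes h_i = 3, 1, 2, 2; slopes of the chords Δ_i = (y_(i+1) - y_i)/h_i = 5/3, 0, -7/2, 2.
  3·M_0 + 8·M_1 + 1·M_2 = 6(Δ_1 - Δ_0) = -10
  1·M_1 + 6·M_2 + 2·M_3 = 6(Δ_2 - Δ_1) = -21
  2·M_2 + 8·M_3 + 2·M_4 = 6(Δ_3 - Δ_2) = 33
Natural end conditions: M_0 = M_4 = 0.
Solving: M_0 = 0, M_1 = -103/172, M_2 = -224/43, M_3 = 1867/344, M_4 = 0.
On [0, 3], s(x) = 4 + 2029/1032·x + 0·x² - 103/3096·x³.
With x = 3/2: s(3/2) = 18815/2752.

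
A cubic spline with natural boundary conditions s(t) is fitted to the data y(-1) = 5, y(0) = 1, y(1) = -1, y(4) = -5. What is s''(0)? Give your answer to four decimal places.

Put M_i = s'' at the i-th knot. Here h = (1, 1, 3) and Δ = (-4, -2, -4/3), so the interior equations h_(i-1)·M_(i-1) + 2(h_(i-1)+h_i)·M_i + h_i·M_(i+1) = 6(Δ_i − Δ_(i-1)) read
  1·M_0 + 4·M_1 + 1·M_2 = 6(Δ_1 - Δ_0) = 12
  1·M_1 + 8·M_2 + 3·M_3 = 6(Δ_2 - Δ_1) = 4
Natural end conditions: M_0 = M_3 = 0.
Solving the tridiagonal system: M_0 = 0, M_1 = 92/31, M_2 = 4/31, M_3 = 0.

2.9677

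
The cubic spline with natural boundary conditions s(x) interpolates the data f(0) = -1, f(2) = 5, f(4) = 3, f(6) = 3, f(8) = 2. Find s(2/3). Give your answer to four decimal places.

Write m_i for s''(x_i). With h_i = 2, 2, 2, 2 and divided differences Δ_i = 3, -1, 0, -1/2, the continuity of s' gives the tridiagonal system
  2·m_0 + 8·m_1 + 2·m_2 = 6(Δ_1 - Δ_0) = -24
  2·m_1 + 8·m_2 + 2·m_3 = 6(Δ_2 - Δ_1) = 6
  2·m_2 + 8·m_3 + 2·m_4 = 6(Δ_3 - Δ_2) = -3
Natural end conditions: m_0 = m_4 = 0.
Hence m_0 = 0, m_1 = -387/112, m_2 = 51/28, m_3 = -93/112, m_4 = 0.
On [0, 2], s(x) = -1 + 465/112·x + 0·x² - 129/448·x³.
With x = 2/3: s(2/3) = 106/63.

1.6825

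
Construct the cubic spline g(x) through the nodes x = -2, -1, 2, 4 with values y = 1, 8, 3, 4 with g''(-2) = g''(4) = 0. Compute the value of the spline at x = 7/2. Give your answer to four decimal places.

Let m_i = g''(x_i). Step sizes h_i = 1, 3, 2; slopes of the chords Δ_i = (y_(i+1) - y_i)/h_i = 7, -5/3, 1/2.
  1·m_0 + 8·m_1 + 3·m_2 = 6(Δ_1 - Δ_0) = -52
  3·m_1 + 10·m_2 + 2·m_3 = 6(Δ_2 - Δ_1) = 13
Natural end conditions: m_0 = m_3 = 0.
Solving: m_0 = 0, m_1 = -559/71, m_2 = 260/71, m_3 = 0.
On [2, 4], g(x) = 3 - 827/426·(x - 2) + 130/71·(x - 2)² - 65/213·(x - 2)³.
With (x - 2) = 3/2: g(7/2) = 1805/568.

3.1778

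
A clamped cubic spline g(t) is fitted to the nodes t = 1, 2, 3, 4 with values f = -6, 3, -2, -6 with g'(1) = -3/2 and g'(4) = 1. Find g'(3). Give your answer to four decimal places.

-8.3667

Write m_i for g''(x_i). With h_i = 1, 1, 1 and divided differences Δ_i = 9, -5, -4, the continuity of g' gives the tridiagonal system
  1·m_0 + 4·m_1 + 1·m_2 = 6(Δ_1 - Δ_0) = -84
  1·m_1 + 4·m_2 + 1·m_3 = 6(Δ_2 - Δ_1) = 6
Clamped end conditions give two more equations: 2h_0·m_0 + h_0·m_1 = 6(Δ_0 - g'(1)) = 63 and h_2·m_2 + 2h_2·m_3 = 6(g'(4) - Δ_2) = 30.
Forward elimination and back-substitution give m_0 = 736/15, m_1 = -527/15, m_2 = 112/15, m_3 = 169/15.
On [3, 4], g'(t) = b_2 + 2c_2·(t - 3) + 3d_2·(t - 3)² with b_2 = Δ_2 - h_2(2m_2 + m_3)/6 = -251/30, c_2 = m_2/2 = 56/15, d_2 = (m_3 - m_2)/(6h_2) = 19/30. So g'(3) = -251/30.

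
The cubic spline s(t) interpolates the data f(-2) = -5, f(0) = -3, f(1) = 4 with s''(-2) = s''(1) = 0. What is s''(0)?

6

With M_i denoting the second derivative at x_i, h_i = 2, 1, and Δ_i = (y_(i+1) − y_i)/h_i = 1, 7:
  2·M_0 + 6·M_1 + 1·M_2 = 6(Δ_1 - Δ_0) = 36
Natural end conditions: M_0 = M_2 = 0.
Solving the tridiagonal system: M_0 = 0, M_1 = 6, M_2 = 0.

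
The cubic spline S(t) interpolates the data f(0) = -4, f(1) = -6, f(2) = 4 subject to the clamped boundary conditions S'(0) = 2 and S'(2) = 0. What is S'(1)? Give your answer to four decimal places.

Let m_i = S''(x_i). Step sizes h_i = 1, 1; slopes of the chords Δ_i = (y_(i+1) - y_i)/h_i = -2, 10.
  1·m_0 + 4·m_1 + 1·m_2 = 6(Δ_1 - Δ_0) = 72
Clamped end conditions give two more equations: 2h_0·m_0 + h_0·m_1 = 6(Δ_0 - S'(0)) = -24 and h_1·m_1 + 2h_1·m_2 = 6(S'(2) - Δ_1) = -60.
Solving: m_0 = -31, m_1 = 38, m_2 = -49.
On [1, 2], S'(t) = b_1 + 2c_1·(t - 1) + 3d_1·(t - 1)² with b_1 = Δ_1 - h_1(2m_1 + m_2)/6 = 11/2, c_1 = m_1/2 = 19, d_1 = (m_2 - m_1)/(6h_1) = -29/2. So S'(1) = 11/2.

5.5000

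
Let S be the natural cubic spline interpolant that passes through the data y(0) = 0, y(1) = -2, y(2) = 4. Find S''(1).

Write M_i for S''(x_i). With h_i = 1, 1 and divided differences Δ_i = -2, 6, the continuity of S' gives the tridiagonal system
  1·M_0 + 4·M_1 + 1·M_2 = 6(Δ_1 - Δ_0) = 48
Natural end conditions: M_0 = M_2 = 0.
Solving the tridiagonal system: M_0 = 0, M_1 = 12, M_2 = 0.

12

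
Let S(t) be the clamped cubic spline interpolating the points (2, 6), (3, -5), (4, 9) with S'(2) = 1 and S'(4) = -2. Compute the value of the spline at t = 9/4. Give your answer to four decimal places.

Let M_i = S''(x_i). Step sizes h_i = 1, 1; slopes of the chords Δ_i = (y_(i+1) - y_i)/h_i = -11, 14.
  1·M_0 + 4·M_1 + 1·M_2 = 6(Δ_1 - Δ_0) = 150
Clamped end conditions give two more equations: 2h_0·M_0 + h_0·M_1 = 6(Δ_0 - S'(2)) = -72 and h_1·M_1 + 2h_1·M_2 = 6(S'(4) - Δ_1) = -96.
Hence M_0 = -75, M_1 = 78, M_2 = -87.
On [2, 3], S(t) = 6 + 1·(t - 2) - 75/2·(t - 2)² + 51/2·(t - 2)³.
With (t - 2) = 1/4: S(9/4) = 551/128.

4.3047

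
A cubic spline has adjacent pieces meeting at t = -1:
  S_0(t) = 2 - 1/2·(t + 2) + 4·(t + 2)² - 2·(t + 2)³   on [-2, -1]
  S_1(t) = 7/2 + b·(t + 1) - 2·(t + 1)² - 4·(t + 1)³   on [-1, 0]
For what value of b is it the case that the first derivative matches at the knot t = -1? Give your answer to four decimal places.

1.5000

S_0'(t) = -1/2 + 8·(t + 2) - 6·(t + 2)², so S_0'(-1) = 3/2. On the right, S_1'(-1) = b, so b = 3/2.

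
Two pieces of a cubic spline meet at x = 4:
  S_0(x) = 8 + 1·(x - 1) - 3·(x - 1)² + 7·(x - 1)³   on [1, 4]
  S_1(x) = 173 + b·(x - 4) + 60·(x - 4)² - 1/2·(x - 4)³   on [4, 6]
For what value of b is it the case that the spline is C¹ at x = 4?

172

S_0'(x) = 1 - 6·(x - 1) + 21·(x - 1)², so S_0'(4) = 172. On the right, S_1'(4) = b, so b = 172.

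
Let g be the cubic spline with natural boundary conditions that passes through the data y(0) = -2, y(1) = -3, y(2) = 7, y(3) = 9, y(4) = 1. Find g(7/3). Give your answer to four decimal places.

With σ_i denoting the second derivative at x_i, h_i = 1, 1, 1, 1, and Δ_i = (y_(i+1) − y_i)/h_i = -1, 10, 2, -8:
  1·σ_0 + 4·σ_1 + 1·σ_2 = 6(Δ_1 - Δ_0) = 66
  1·σ_1 + 4·σ_2 + 1·σ_3 = 6(Δ_2 - Δ_1) = -48
  1·σ_2 + 4·σ_3 + 1·σ_4 = 6(Δ_3 - Δ_2) = -60
Natural end conditions: σ_0 = σ_4 = 0.
Forward elimination and back-substitution give σ_0 = 0, σ_1 = 561/28, σ_2 = -99/7, σ_3 = -321/28, σ_4 = 0.
On [2, 3], g(x) = 7 + 69/8·(x - 2) - 99/14·(x - 2)² + 25/56·(x - 2)³.
With (x - 2) = 1/3: g(7/3) = 1721/189.

9.1058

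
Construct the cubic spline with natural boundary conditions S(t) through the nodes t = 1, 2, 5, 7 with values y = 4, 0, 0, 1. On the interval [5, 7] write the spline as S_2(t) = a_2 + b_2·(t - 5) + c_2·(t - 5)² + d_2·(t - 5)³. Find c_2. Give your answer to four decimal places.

-0.3380

Write M_i for S''(x_i). With h_i = 1, 3, 2 and divided differences Δ_i = -4, 0, 1/2, the continuity of S' gives the tridiagonal system
  1·M_0 + 8·M_1 + 3·M_2 = 6(Δ_1 - Δ_0) = 24
  3·M_1 + 10·M_2 + 2·M_3 = 6(Δ_2 - Δ_1) = 3
Natural end conditions: M_0 = M_3 = 0.
Forward elimination and back-substitution give M_0 = 0, M_1 = 231/71, M_2 = -48/71, M_3 = 0.
On [5, 7], with S_2(t) = a_2 + b_2·(t - 5) + c_2·(t - 5)² + d_2·(t - 5)³: c_2 = M_2/2 = -24/71, d_2 = (M_3 - M_2)/(6h_2) = 4/71, b_2 = Δ_2 - h_2(2M_2 + M_3)/6 = 135/142.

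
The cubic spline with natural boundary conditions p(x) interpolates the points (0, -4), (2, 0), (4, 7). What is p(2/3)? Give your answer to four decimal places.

Put σ_i = p'' at the i-th knot. Here h = (2, 2) and Δ = (2, 7/2), so the interior equations h_(i-1)·σ_(i-1) + 2(h_(i-1)+h_i)·σ_i + h_i·σ_(i+1) = 6(Δ_i − Δ_(i-1)) read
  2·σ_0 + 8·σ_1 + 2·σ_2 = 6(Δ_1 - Δ_0) = 9
Natural end conditions: σ_0 = σ_2 = 0.
Solving: σ_0 = 0, σ_1 = 9/8, σ_2 = 0.
On [0, 2], p(x) = -4 + 13/8·x + 0·x² + 3/32·x³.
With x = 2/3: p(2/3) = -26/9.

-2.8889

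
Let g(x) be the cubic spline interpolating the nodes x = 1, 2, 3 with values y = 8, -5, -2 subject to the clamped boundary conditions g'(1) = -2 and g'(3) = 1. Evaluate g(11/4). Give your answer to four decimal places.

With σ_i denoting the second derivative at x_i, h_i = 1, 1, and Δ_i = (y_(i+1) − y_i)/h_i = -13, 3:
  1·σ_0 + 4·σ_1 + 1·σ_2 = 6(Δ_1 - Δ_0) = 96
Clamped end conditions give two more equations: 2h_0·σ_0 + h_0·σ_1 = 6(Δ_0 - g'(1)) = -66 and h_1·σ_1 + 2h_1·σ_2 = 6(g'(3) - Δ_1) = -12.
Solving the tridiagonal system: σ_0 = -111/2, σ_1 = 45, σ_2 = -57/2.
On [2, 3], g(x) = -5 - 29/4·(x - 2) + 45/2·(x - 2)² - 49/4·(x - 2)³.
With (x - 2) = 3/4: g(11/4) = -755/256.

-2.9492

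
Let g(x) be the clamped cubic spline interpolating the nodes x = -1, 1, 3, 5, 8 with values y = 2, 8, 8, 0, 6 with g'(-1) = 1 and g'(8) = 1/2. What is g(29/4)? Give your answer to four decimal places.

Let m_i = g''(x_i). Step sizes h_i = 2, 2, 2, 3; slopes of the chords Δ_i = (y_(i+1) - y_i)/h_i = 3, 0, -4, 2.
  2·m_0 + 8·m_1 + 2·m_2 = 6(Δ_1 - Δ_0) = -18
  2·m_1 + 8·m_2 + 2·m_3 = 6(Δ_2 - Δ_1) = -24
  2·m_2 + 10·m_3 + 3·m_4 = 6(Δ_3 - Δ_2) = 36
Clamped end conditions give two more equations: 2h_0·m_0 + h_0·m_1 = 6(Δ_0 - g'(-1)) = 12 and h_3·m_3 + 2h_3·m_4 = 6(g'(8) - Δ_3) = -9.
Hence m_0 = 25/6, m_1 = -7/3, m_2 = -23/6, m_3 = 17/3, m_4 = -13/3.
On [5, 8], g(x) = 0 - 3/2·(x - 5) + 17/6·(x - 5)² - 5/9·(x - 5)³.
With (x - 5) = 9/4: g(29/4) = 297/64.

4.6406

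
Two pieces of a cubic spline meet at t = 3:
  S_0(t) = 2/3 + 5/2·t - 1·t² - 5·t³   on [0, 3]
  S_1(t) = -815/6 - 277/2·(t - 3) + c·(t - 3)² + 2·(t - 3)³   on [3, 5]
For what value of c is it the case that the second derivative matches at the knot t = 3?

S_0''(t) = -2 - 30·t, so S_0''(3) = -92. On the right, S_1''(3) = 2c, so c = -46.

-46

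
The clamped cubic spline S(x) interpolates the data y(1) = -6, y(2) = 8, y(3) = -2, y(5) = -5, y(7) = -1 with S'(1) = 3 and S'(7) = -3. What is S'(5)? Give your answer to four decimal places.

4.4643

Put M_i = S'' at the i-th knot. Here h = (1, 1, 2, 2) and Δ = (14, -10, -3/2, 2), so the interior equations h_(i-1)·M_(i-1) + 2(h_(i-1)+h_i)·M_i + h_i·M_(i+1) = 6(Δ_i − Δ_(i-1)) read
  1·M_0 + 4·M_1 + 1·M_2 = 6(Δ_1 - Δ_0) = -144
  1·M_1 + 6·M_2 + 2·M_3 = 6(Δ_2 - Δ_1) = 51
  2·M_2 + 8·M_3 + 2·M_4 = 6(Δ_3 - Δ_2) = 21
Clamped end conditions give two more equations: 2h_0·M_0 + h_0·M_1 = 6(Δ_0 - S'(1)) = 66 and h_3·M_3 + 2h_3·M_4 = 6(S'(7) - Δ_3) = -30.
Solving: M_0 = 1703/28, M_1 = -779/14, M_2 = 71/4, M_3 = 1/14, M_4 = -211/28.
On [5, 7], S'(x) = b_3 + 2c_3·(x - 5) + 3d_3·(x - 5)² with b_3 = Δ_3 - h_3(2M_3 + M_4)/6 = 125/28, c_3 = M_3/2 = 1/28, d_3 = (M_4 - M_3)/(6h_3) = -71/112. So S'(5) = 125/28.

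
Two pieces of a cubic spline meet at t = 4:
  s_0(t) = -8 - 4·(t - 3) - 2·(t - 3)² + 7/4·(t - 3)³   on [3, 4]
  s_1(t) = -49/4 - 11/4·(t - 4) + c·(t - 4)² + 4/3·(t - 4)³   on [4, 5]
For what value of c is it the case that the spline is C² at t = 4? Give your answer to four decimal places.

3.2500

s_0''(t) = -4 + 21/2·(t - 3), so s_0''(4) = 13/2. On the right, s_1''(4) = 2c, so c = 13/4.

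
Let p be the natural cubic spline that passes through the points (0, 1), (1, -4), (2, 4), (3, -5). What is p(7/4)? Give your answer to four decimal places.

Write M_i for p''(x_i). With h_i = 1, 1, 1 and divided differences Δ_i = -5, 8, -9, the continuity of p' gives the tridiagonal system
  1·M_0 + 4·M_1 + 1·M_2 = 6(Δ_1 - Δ_0) = 78
  1·M_1 + 4·M_2 + 1·M_3 = 6(Δ_2 - Δ_1) = -102
Natural end conditions: M_0 = M_3 = 0.
Forward elimination and back-substitution give M_0 = 0, M_1 = 138/5, M_2 = -162/5, M_3 = 0.
On [1, 2], p(t) = -4 + 21/5·(t - 1) + 69/5·(t - 1)² - 10·(t - 1)³.
With (t - 1) = 3/4: p(7/4) = 431/160.

2.6938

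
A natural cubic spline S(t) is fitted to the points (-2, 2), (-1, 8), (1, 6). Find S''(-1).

-7

Put M_i = S'' at the i-th knot. Here h = (1, 2) and Δ = (6, -1), so the interior equations h_(i-1)·M_(i-1) + 2(h_(i-1)+h_i)·M_i + h_i·M_(i+1) = 6(Δ_i − Δ_(i-1)) read
  1·M_0 + 6·M_1 + 2·M_2 = 6(Δ_1 - Δ_0) = -42
Natural end conditions: M_0 = M_2 = 0.
Forward elimination and back-substitution give M_0 = 0, M_1 = -7, M_2 = 0.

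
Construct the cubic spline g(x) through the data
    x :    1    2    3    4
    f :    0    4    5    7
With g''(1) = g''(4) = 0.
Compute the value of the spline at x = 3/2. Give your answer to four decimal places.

Put M_i = g'' at the i-th knot. Here h = (1, 1, 1) and Δ = (4, 1, 2), so the interior equations h_(i-1)·M_(i-1) + 2(h_(i-1)+h_i)·M_i + h_i·M_(i+1) = 6(Δ_i − Δ_(i-1)) read
  1·M_0 + 4·M_1 + 1·M_2 = 6(Δ_1 - Δ_0) = -18
  1·M_1 + 4·M_2 + 1·M_3 = 6(Δ_2 - Δ_1) = 6
Natural end conditions: M_0 = M_3 = 0.
Hence M_0 = 0, M_1 = -26/5, M_2 = 14/5, M_3 = 0.
On [1, 2], g(x) = 0 + 73/15·(x - 1) + 0·(x - 1)² - 13/15·(x - 1)³.
With (x - 1) = 1/2: g(3/2) = 93/40.

2.3250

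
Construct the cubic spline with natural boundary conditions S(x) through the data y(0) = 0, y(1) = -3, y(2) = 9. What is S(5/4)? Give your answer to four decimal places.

-1.2305

Put m_i = S'' at the i-th knot. Here h = (1, 1) and Δ = (-3, 12), so the interior equations h_(i-1)·m_(i-1) + 2(h_(i-1)+h_i)·m_i + h_i·m_(i+1) = 6(Δ_i − Δ_(i-1)) read
  1·m_0 + 4·m_1 + 1·m_2 = 6(Δ_1 - Δ_0) = 90
Natural end conditions: m_0 = m_2 = 0.
Solving the tridiagonal system: m_0 = 0, m_1 = 45/2, m_2 = 0.
On [1, 2], S(x) = -3 + 9/2·(x - 1) + 45/4·(x - 1)² - 15/4·(x - 1)³.
With (x - 1) = 1/4: S(5/4) = -315/256.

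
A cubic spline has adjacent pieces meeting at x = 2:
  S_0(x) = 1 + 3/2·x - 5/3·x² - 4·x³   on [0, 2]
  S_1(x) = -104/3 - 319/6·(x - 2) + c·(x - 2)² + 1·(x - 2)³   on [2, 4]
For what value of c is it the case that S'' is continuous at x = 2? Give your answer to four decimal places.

S_0''(x) = -10/3 - 24·x, so S_0''(2) = -154/3. On the right, S_1''(2) = 2c, so c = -77/3.

-25.6667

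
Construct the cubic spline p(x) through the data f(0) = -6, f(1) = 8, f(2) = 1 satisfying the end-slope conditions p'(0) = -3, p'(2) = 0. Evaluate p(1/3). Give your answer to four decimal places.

Put M_i = p'' at the i-th knot. Here h = (1, 1) and Δ = (14, -7), so the interior equations h_(i-1)·M_(i-1) + 2(h_(i-1)+h_i)·M_i + h_i·M_(i+1) = 6(Δ_i − Δ_(i-1)) read
  1·M_0 + 4·M_1 + 1·M_2 = 6(Δ_1 - Δ_0) = -126
Clamped end conditions give two more equations: 2h_0·M_0 + h_0·M_1 = 6(Δ_0 - p'(0)) = 102 and h_1·M_1 + 2h_1·M_2 = 6(p'(2) - Δ_1) = 42.
Forward elimination and back-substitution give M_0 = 84, M_1 = -66, M_2 = 54.
On [0, 1], p(x) = -6 - 3·x + 42·x² - 25·x³.
With x = 1/3: p(1/3) = -88/27.

-3.2593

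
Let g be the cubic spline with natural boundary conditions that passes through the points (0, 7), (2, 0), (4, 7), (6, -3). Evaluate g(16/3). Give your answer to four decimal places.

Write σ_i for g''(x_i). With h_i = 2, 2, 2 and divided differences Δ_i = -7/2, 7/2, -5, the continuity of g' gives the tridiagonal system
  2·σ_0 + 8·σ_1 + 2·σ_2 = 6(Δ_1 - Δ_0) = 42
  2·σ_1 + 8·σ_2 + 2·σ_3 = 6(Δ_2 - Δ_1) = -51
Natural end conditions: σ_0 = σ_3 = 0.
Hence σ_0 = 0, σ_1 = 73/10, σ_2 = -41/5, σ_3 = 0.
On [4, 6], g(t) = 7 + 7/15·(t - 4) - 41/10·(t - 4)² + 41/60·(t - 4)³.
With (t - 4) = 4/3: g(16/3) = 791/405.

1.9531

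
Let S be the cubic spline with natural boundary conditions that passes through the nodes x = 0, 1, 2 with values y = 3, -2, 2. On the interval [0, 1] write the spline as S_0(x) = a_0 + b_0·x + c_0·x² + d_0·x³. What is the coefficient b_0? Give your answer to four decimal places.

-7.2500

Let M_i = S''(x_i). Step sizes h_i = 1, 1; slopes of the chords Δ_i = (y_(i+1) - y_i)/h_i = -5, 4.
  1·M_0 + 4·M_1 + 1·M_2 = 6(Δ_1 - Δ_0) = 54
Natural end conditions: M_0 = M_2 = 0.
Solving the tridiagonal system: M_0 = 0, M_1 = 27/2, M_2 = 0.
On [0, 1], with S_0(x) = a_0 + b_0·x + c_0·x² + d_0·x³: c_0 = M_0/2 = 0, d_0 = (M_1 - M_0)/(6h_0) = 9/4, b_0 = Δ_0 - h_0(2M_0 + M_1)/6 = -29/4.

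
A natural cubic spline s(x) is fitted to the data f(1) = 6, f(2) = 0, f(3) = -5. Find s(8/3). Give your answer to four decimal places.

-3.4074

Let M_i = s''(x_i). Step sizes h_i = 1, 1; slopes of the chords Δ_i = (y_(i+1) - y_i)/h_i = -6, -5.
  1·M_0 + 4·M_1 + 1·M_2 = 6(Δ_1 - Δ_0) = 6
Natural end conditions: M_0 = M_2 = 0.
Solving the tridiagonal system: M_0 = 0, M_1 = 3/2, M_2 = 0.
On [2, 3], s(x) = 0 - 11/2·(x - 2) + 3/4·(x - 2)² - 1/4·(x - 2)³.
With (x - 2) = 2/3: s(8/3) = -92/27.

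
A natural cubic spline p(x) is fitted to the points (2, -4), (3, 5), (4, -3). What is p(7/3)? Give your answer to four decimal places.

0.2593

Let m_i = p''(x_i). Step sizes h_i = 1, 1; slopes of the chords Δ_i = (y_(i+1) - y_i)/h_i = 9, -8.
  1·m_0 + 4·m_1 + 1·m_2 = 6(Δ_1 - Δ_0) = -102
Natural end conditions: m_0 = m_2 = 0.
Solving: m_0 = 0, m_1 = -51/2, m_2 = 0.
On [2, 3], p(x) = -4 + 53/4·(x - 2) + 0·(x - 2)² - 17/4·(x - 2)³.
With (x - 2) = 1/3: p(7/3) = 7/27.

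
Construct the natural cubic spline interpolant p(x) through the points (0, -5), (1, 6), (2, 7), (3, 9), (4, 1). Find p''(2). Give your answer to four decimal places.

10.2857

Put M_i = p'' at the i-th knot. Here h = (1, 1, 1, 1) and Δ = (11, 1, 2, -8), so the interior equations h_(i-1)·M_(i-1) + 2(h_(i-1)+h_i)·M_i + h_i·M_(i+1) = 6(Δ_i − Δ_(i-1)) read
  1·M_0 + 4·M_1 + 1·M_2 = 6(Δ_1 - Δ_0) = -60
  1·M_1 + 4·M_2 + 1·M_3 = 6(Δ_2 - Δ_1) = 6
  1·M_2 + 4·M_3 + 1·M_4 = 6(Δ_3 - Δ_2) = -60
Natural end conditions: M_0 = M_4 = 0.
Solving the tridiagonal system: M_0 = 0, M_1 = -123/7, M_2 = 72/7, M_3 = -123/7, M_4 = 0.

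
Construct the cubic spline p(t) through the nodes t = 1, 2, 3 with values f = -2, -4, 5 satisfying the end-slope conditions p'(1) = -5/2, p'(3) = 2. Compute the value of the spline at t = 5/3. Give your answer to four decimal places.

With M_i denoting the second derivative at x_i, h_i = 1, 1, and Δ_i = (y_(i+1) − y_i)/h_i = -2, 9:
  1·M_0 + 4·M_1 + 1·M_2 = 6(Δ_1 - Δ_0) = 66
Clamped end conditions give two more equations: 2h_0·M_0 + h_0·M_1 = 6(Δ_0 - p'(1)) = 3 and h_1·M_1 + 2h_1·M_2 = 6(p'(3) - Δ_1) = -42.
Forward elimination and back-substitution give M_0 = -51/4, M_1 = 57/2, M_2 = -141/4.
On [1, 2], p(t) = -2 - 5/2·(t - 1) - 51/8·(t - 1)² + 55/8·(t - 1)³.
With (t - 1) = 2/3: p(5/3) = -241/54.

-4.4630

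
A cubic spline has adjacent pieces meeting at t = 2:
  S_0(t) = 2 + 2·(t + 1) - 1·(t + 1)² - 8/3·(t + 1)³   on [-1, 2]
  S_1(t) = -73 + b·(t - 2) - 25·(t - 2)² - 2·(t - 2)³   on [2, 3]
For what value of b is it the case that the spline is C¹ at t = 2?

S_0'(t) = 2 - 2·(t + 1) - 8·(t + 1)², so S_0'(2) = -76. On the right, S_1'(2) = b, so b = -76.

-76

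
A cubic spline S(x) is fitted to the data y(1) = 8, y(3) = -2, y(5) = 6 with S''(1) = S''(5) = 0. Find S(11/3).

-1

Put m_i = S'' at the i-th knot. Here h = (2, 2) and Δ = (-5, 4), so the interior equations h_(i-1)·m_(i-1) + 2(h_(i-1)+h_i)·m_i + h_i·m_(i+1) = 6(Δ_i − Δ_(i-1)) read
  2·m_0 + 8·m_1 + 2·m_2 = 6(Δ_1 - Δ_0) = 54
Natural end conditions: m_0 = m_2 = 0.
Solving: m_0 = 0, m_1 = 27/4, m_2 = 0.
On [3, 5], S(x) = -2 - 1/2·(x - 3) + 27/8·(x - 3)² - 9/16·(x - 3)³.
With (x - 3) = 2/3: S(11/3) = -1.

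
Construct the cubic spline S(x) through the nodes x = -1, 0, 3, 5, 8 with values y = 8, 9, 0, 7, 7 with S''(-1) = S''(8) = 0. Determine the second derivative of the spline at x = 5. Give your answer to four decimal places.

Put M_i = S'' at the i-th knot. Here h = (1, 3, 2, 3) and Δ = (1, -3, 7/2, 0), so the interior equations h_(i-1)·M_(i-1) + 2(h_(i-1)+h_i)·M_i + h_i·M_(i+1) = 6(Δ_i − Δ_(i-1)) read
  1·M_0 + 8·M_1 + 3·M_2 = 6(Δ_1 - Δ_0) = -24
  3·M_1 + 10·M_2 + 2·M_3 = 6(Δ_2 - Δ_1) = 39
  2·M_2 + 10·M_3 + 3·M_4 = 6(Δ_3 - Δ_2) = -21
Natural end conditions: M_0 = M_4 = 0.
Hence M_0 = 0, M_1 = -600/113, M_2 = 696/113, M_3 = -753/226, M_4 = 0.

-3.3319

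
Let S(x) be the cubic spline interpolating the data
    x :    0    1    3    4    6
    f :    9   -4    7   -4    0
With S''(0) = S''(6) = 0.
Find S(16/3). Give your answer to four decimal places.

-4.8507

With m_i denoting the second derivative at x_i, h_i = 1, 2, 1, 2, and Δ_i = (y_(i+1) − y_i)/h_i = -13, 11/2, -11, 2:
  1·m_0 + 6·m_1 + 2·m_2 = 6(Δ_1 - Δ_0) = 111
  2·m_1 + 6·m_2 + 1·m_3 = 6(Δ_2 - Δ_1) = -99
  1·m_2 + 6·m_3 + 2·m_4 = 6(Δ_3 - Δ_2) = 78
Natural end conditions: m_0 = m_4 = 0.
Solving the tridiagonal system: m_0 = 0, m_1 = 1743/62, m_2 = -894/31, m_3 = 552/31, m_4 = 0.
On [4, 6], S(x) = -4 - 306/31·(x - 4) + 276/31·(x - 4)² - 46/31·(x - 4)³.
With (x - 4) = 4/3: S(16/3) = -4060/837.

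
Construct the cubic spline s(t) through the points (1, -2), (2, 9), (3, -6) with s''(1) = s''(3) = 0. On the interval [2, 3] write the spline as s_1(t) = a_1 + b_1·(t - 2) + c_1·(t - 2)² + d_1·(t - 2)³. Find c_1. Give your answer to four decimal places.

Write M_i for s''(x_i). With h_i = 1, 1 and divided differences Δ_i = 11, -15, the continuity of s' gives the tridiagonal system
  1·M_0 + 4·M_1 + 1·M_2 = 6(Δ_1 - Δ_0) = -156
Natural end conditions: M_0 = M_2 = 0.
Solving: M_0 = 0, M_1 = -39, M_2 = 0.
On [2, 3], with s_1(t) = a_1 + b_1·(t - 2) + c_1·(t - 2)² + d_1·(t - 2)³: c_1 = M_1/2 = -39/2, d_1 = (M_2 - M_1)/(6h_1) = 13/2, b_1 = Δ_1 - h_1(2M_1 + M_2)/6 = -2.

-19.5000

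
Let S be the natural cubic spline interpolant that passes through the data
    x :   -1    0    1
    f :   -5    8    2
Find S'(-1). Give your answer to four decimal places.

Write σ_i for S''(x_i). With h_i = 1, 1 and divided differences Δ_i = 13, -6, the continuity of S' gives the tridiagonal system
  1·σ_0 + 4·σ_1 + 1·σ_2 = 6(Δ_1 - Δ_0) = -114
Natural end conditions: σ_0 = σ_2 = 0.
Solving: σ_0 = 0, σ_1 = -57/2, σ_2 = 0.
On [-1, 0], S'(x) = b_0 + 2c_0·(x + 1) + 3d_0·(x + 1)² with b_0 = Δ_0 - h_0(2σ_0 + σ_1)/6 = 71/4, c_0 = σ_0/2 = 0, d_0 = (σ_1 - σ_0)/(6h_0) = -19/4. So S'(-1) = 71/4.

17.7500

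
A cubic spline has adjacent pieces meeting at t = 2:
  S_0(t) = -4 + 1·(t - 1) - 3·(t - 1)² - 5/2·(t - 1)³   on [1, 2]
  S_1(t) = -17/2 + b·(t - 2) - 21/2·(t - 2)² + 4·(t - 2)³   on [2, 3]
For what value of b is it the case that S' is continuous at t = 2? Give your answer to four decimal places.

-12.5000

S_0'(t) = 1 - 6·(t - 1) - 15/2·(t - 1)², so S_0'(2) = -25/2. On the right, S_1'(2) = b, so b = -25/2.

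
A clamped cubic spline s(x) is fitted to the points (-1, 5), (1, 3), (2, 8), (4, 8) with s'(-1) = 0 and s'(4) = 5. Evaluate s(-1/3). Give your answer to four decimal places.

3.9630

Let m_i = s''(x_i). Step sizes h_i = 2, 1, 2; slopes of the chords Δ_i = (y_(i+1) - y_i)/h_i = -1, 5, 0.
  2·m_0 + 6·m_1 + 1·m_2 = 6(Δ_1 - Δ_0) = 36
  1·m_1 + 6·m_2 + 2·m_3 = 6(Δ_2 - Δ_1) = -30
Clamped end conditions give two more equations: 2h_0·m_0 + h_0·m_1 = 6(Δ_0 - s'(-1)) = -6 and h_2·m_2 + 2h_2·m_3 = 6(s'(4) - Δ_2) = 30.
Hence m_0 = -13/2, m_1 = 10, m_2 = -11, m_3 = 13.
On [-1, 1], s(x) = 5 + 0·(x + 1) - 13/4·(x + 1)² + 11/8·(x + 1)³.
With (x + 1) = 2/3: s(-1/3) = 107/27.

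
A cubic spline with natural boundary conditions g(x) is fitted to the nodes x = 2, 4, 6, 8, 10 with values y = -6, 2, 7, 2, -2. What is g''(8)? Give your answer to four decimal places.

Let M_i = g''(x_i). Step sizes h_i = 2, 2, 2, 2; slopes of the chords Δ_i = (y_(i+1) - y_i)/h_i = 4, 5/2, -5/2, -2.
  2·M_0 + 8·M_1 + 2·M_2 = 6(Δ_1 - Δ_0) = -9
  2·M_1 + 8·M_2 + 2·M_3 = 6(Δ_2 - Δ_1) = -30
  2·M_2 + 8·M_3 + 2·M_4 = 6(Δ_3 - Δ_2) = 3
Natural end conditions: M_0 = M_4 = 0.
Forward elimination and back-substitution give M_0 = 0, M_1 = -3/28, M_2 = -57/14, M_3 = 39/28, M_4 = 0.

1.3929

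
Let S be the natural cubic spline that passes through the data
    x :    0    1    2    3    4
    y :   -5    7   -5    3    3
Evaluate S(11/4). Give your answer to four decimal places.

Put m_i = S'' at the i-th knot. Here h = (1, 1, 1, 1) and Δ = (12, -12, 8, 0), so the interior equations h_(i-1)·m_(i-1) + 2(h_(i-1)+h_i)·m_i + h_i·m_(i+1) = 6(Δ_i − Δ_(i-1)) read
  1·m_0 + 4·m_1 + 1·m_2 = 6(Δ_1 - Δ_0) = -144
  1·m_1 + 4·m_2 + 1·m_3 = 6(Δ_2 - Δ_1) = 120
  1·m_2 + 4·m_3 + 1·m_4 = 6(Δ_3 - Δ_2) = -48
Natural end conditions: m_0 = m_4 = 0.
Hence m_0 = 0, m_1 = -48, m_2 = 48, m_3 = -24, m_4 = 0.
On [2, 3], S(x) = -5 - 4·(x - 2) + 24·(x - 2)² - 12·(x - 2)³.
With (x - 2) = 3/4: S(11/4) = 7/16.

0.4375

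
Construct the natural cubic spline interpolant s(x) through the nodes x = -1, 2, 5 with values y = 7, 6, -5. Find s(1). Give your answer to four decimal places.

Put σ_i = s'' at the i-th knot. Here h = (3, 3) and Δ = (-1/3, -11/3), so the interior equations h_(i-1)·σ_(i-1) + 2(h_(i-1)+h_i)·σ_i + h_i·σ_(i+1) = 6(Δ_i − Δ_(i-1)) read
  3·σ_0 + 12·σ_1 + 3·σ_2 = 6(Δ_1 - Δ_0) = -20
Natural end conditions: σ_0 = σ_2 = 0.
Hence σ_0 = 0, σ_1 = -5/3, σ_2 = 0.
On [-1, 2], s(x) = 7 + 1/2·(x + 1) + 0·(x + 1)² - 5/54·(x + 1)³.
With (x + 1) = 2: s(1) = 196/27.

7.2593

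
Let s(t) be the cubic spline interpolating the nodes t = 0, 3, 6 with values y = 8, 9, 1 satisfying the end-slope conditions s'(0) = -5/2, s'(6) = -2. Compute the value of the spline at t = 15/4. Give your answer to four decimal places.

7.7676

Put m_i = s'' at the i-th knot. Here h = (3, 3) and Δ = (1/3, -8/3), so the interior equations h_(i-1)·m_(i-1) + 2(h_(i-1)+h_i)·m_i + h_i·m_(i+1) = 6(Δ_i − Δ_(i-1)) read
  3·m_0 + 12·m_1 + 3·m_2 = 6(Δ_1 - Δ_0) = -18
Clamped end conditions give two more equations: 2h_0·m_0 + h_0·m_1 = 6(Δ_0 - s'(0)) = 17 and h_1·m_1 + 2h_1·m_2 = 6(s'(6) - Δ_1) = 4.
Solving the tridiagonal system: m_0 = 53/12, m_1 = -19/6, m_2 = 9/4.
On [3, 6], s(t) = 9 - 5/8·(t - 3) - 19/12·(t - 3)² + 65/216·(t - 3)³.
With (t - 3) = 3/4: s(15/4) = 3977/512.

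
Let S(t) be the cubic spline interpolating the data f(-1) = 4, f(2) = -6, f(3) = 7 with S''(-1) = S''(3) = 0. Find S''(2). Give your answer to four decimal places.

12.2500

Let M_i = S''(x_i). Step sizes h_i = 3, 1; slopes of the chords Δ_i = (y_(i+1) - y_i)/h_i = -10/3, 13.
  3·M_0 + 8·M_1 + 1·M_2 = 6(Δ_1 - Δ_0) = 98
Natural end conditions: M_0 = M_2 = 0.
Hence M_0 = 0, M_1 = 49/4, M_2 = 0.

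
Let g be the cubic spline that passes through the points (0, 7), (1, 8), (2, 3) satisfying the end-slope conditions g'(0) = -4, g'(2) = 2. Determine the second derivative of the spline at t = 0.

27

Let σ_i = g''(x_i). Step sizes h_i = 1, 1; slopes of the chords Δ_i = (y_(i+1) - y_i)/h_i = 1, -5.
  1·σ_0 + 4·σ_1 + 1·σ_2 = 6(Δ_1 - Δ_0) = -36
Clamped end conditions give two more equations: 2h_0·σ_0 + h_0·σ_1 = 6(Δ_0 - g'(0)) = 30 and h_1·σ_1 + 2h_1·σ_2 = 6(g'(2) - Δ_1) = 42.
Hence σ_0 = 27, σ_1 = -24, σ_2 = 33.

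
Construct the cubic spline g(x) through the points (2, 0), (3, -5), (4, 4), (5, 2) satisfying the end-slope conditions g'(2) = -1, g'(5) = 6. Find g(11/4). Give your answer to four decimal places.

With M_i denoting the second derivative at x_i, h_i = 1, 1, 1, and Δ_i = (y_(i+1) − y_i)/h_i = -5, 9, -2:
  1·M_0 + 4·M_1 + 1·M_2 = 6(Δ_1 - Δ_0) = 84
  1·M_1 + 4·M_2 + 1·M_3 = 6(Δ_2 - Δ_1) = -66
Clamped end conditions give two more equations: 2h_0·M_0 + h_0·M_1 = 6(Δ_0 - g'(2)) = -24 and h_2·M_2 + 2h_2·M_3 = 6(g'(5) - Δ_2) = 48.
Forward elimination and back-substitution give M_0 = -464/15, M_1 = 568/15, M_2 = -548/15, M_3 = 634/15.
On [2, 3], g(x) = 0 - 1·(x - 2) - 232/15·(x - 2)² + 172/15·(x - 2)³.
With (x - 2) = 3/4: g(11/4) = -369/80.

-4.6125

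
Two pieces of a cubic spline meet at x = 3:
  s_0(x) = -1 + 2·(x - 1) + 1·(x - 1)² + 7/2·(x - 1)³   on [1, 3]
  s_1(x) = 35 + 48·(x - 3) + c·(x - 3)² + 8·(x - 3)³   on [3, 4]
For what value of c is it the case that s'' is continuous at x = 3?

s_0''(x) = 2 + 21·(x - 1), so s_0''(3) = 44. On the right, s_1''(3) = 2c, so c = 22.

22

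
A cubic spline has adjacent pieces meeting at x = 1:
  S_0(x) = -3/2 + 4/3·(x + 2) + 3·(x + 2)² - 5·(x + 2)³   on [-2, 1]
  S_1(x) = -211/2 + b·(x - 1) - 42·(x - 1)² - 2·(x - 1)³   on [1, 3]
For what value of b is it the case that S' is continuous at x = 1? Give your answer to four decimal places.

S_0'(x) = 4/3 + 6·(x + 2) - 15·(x + 2)², so S_0'(1) = -347/3. On the right, S_1'(1) = b, so b = -347/3.

-115.6667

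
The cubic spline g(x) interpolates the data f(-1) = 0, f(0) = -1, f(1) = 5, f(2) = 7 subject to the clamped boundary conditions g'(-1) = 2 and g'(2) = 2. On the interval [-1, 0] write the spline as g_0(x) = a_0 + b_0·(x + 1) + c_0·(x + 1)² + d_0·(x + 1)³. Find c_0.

-9

Put σ_i = g'' at the i-th knot. Here h = (1, 1, 1) and Δ = (-1, 6, 2), so the interior equations h_(i-1)·σ_(i-1) + 2(h_(i-1)+h_i)·σ_i + h_i·σ_(i+1) = 6(Δ_i − Δ_(i-1)) read
  1·σ_0 + 4·σ_1 + 1·σ_2 = 6(Δ_1 - Δ_0) = 42
  1·σ_1 + 4·σ_2 + 1·σ_3 = 6(Δ_2 - Δ_1) = -24
Clamped end conditions give two more equations: 2h_0·σ_0 + h_0·σ_1 = 6(Δ_0 - g'(-1)) = -18 and h_2·σ_2 + 2h_2·σ_3 = 6(g'(2) - Δ_2) = 0.
Solving the tridiagonal system: σ_0 = -18, σ_1 = 18, σ_2 = -12, σ_3 = 6.
On [-1, 0], with g_0(x) = a_0 + b_0·(x + 1) + c_0·(x + 1)² + d_0·(x + 1)³: c_0 = σ_0/2 = -9, d_0 = (σ_1 - σ_0)/(6h_0) = 6, b_0 = Δ_0 - h_0(2σ_0 + σ_1)/6 = 2.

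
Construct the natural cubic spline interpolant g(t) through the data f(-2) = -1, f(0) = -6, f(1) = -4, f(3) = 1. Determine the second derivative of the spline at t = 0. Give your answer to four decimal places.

4.5429

Put M_i = g'' at the i-th knot. Here h = (2, 1, 2) and Δ = (-5/2, 2, 5/2), so the interior equations h_(i-1)·M_(i-1) + 2(h_(i-1)+h_i)·M_i + h_i·M_(i+1) = 6(Δ_i − Δ_(i-1)) read
  2·M_0 + 6·M_1 + 1·M_2 = 6(Δ_1 - Δ_0) = 27
  1·M_1 + 6·M_2 + 2·M_3 = 6(Δ_2 - Δ_1) = 3
Natural end conditions: M_0 = M_3 = 0.
Solving the tridiagonal system: M_0 = 0, M_1 = 159/35, M_2 = -9/35, M_3 = 0.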